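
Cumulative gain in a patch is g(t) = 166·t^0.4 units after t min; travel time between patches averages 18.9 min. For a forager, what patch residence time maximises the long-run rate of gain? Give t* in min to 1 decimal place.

Maximise g(t)/(T+t): set derivative to zero → g'(t)(T+t) = g(t).
g'(t) = 0.4·166·t^-0.6. Setting 0.4·166·t^-0.6 = 166·t^0.4/(18.9+t) gives 0.4(18.9+t) = t, so 0.60·t = 0.4×18.9.
t* = 0.4×18.9/0.60 = 12.6 min.

12.6 min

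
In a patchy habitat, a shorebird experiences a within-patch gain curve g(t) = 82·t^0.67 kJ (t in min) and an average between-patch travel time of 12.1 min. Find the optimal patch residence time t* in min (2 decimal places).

24.57 min

Optimal t* satisfies g'(t*) = g(t*)/(T + t*).
g'(t) = 0.67·82·t^-0.33. Setting 0.67·82·t^-0.33 = 82·t^0.67/(12.1+t) gives 0.67(12.1+t) = t, so 0.33·t = 0.67×12.1.
t* = 0.67×12.1/0.33 = 24.57 min.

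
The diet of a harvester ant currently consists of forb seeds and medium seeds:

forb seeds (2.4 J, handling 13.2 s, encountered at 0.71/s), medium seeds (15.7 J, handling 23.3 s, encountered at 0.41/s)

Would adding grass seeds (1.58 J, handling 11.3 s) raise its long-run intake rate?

No

Current rate: (0.71×2.4 + 0.41×15.7)/(1 + 0.71×13.2 + 0.41×23.3) = 0.4086 J/s.
grass seeds: E/h = 1.58/11.3 = 0.1398 J/s.
Since 0.1398 < R, time spent handling grass seeds is better spent searching.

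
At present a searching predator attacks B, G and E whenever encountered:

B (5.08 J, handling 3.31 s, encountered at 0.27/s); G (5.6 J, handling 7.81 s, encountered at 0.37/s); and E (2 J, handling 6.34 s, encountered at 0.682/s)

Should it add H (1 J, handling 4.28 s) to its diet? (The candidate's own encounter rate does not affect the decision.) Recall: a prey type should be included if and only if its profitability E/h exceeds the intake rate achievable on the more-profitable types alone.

No

Current rate: (0.27×5.08 + 0.37×5.6 + 0.682×2)/(1 + 0.27×3.31 + 0.37×7.81 + 0.682×6.34) = 0.5279 J/s.
H: E/h = 1/4.28 = 0.2336 J/s.
Since 0.2336 < R, time spent handling H is better spent searching.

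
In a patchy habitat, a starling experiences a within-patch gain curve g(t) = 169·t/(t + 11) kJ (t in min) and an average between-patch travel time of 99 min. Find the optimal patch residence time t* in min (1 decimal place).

33.0 min

Maximise g(t)/(T+t): set derivative to zero → g'(t)(T+t) = g(t).
g'(t) = 169·11/(t + 11)². Setting 169·11/(t+11)² = 169t/[(t+11)(99+t)] gives 11(99+t) = t(t+11), so t² = 11×99 = 1089.
t* = √1089 = 33 min.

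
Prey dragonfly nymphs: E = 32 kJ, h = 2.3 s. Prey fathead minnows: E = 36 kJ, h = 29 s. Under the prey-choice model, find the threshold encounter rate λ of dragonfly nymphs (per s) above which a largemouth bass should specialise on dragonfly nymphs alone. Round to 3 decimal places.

0.043 per s

The zero-one rule: include fathead minnows iff E₂/h₂ > λE₁/(1+λh₁). Equality gives the switch point.
λE₁h₂ = E₂ + λE₂h₁ ⇒ λ = E₂/(E₁h₂ − E₂h₁) = 36/(928 − 82.8) = 0.04259 per s.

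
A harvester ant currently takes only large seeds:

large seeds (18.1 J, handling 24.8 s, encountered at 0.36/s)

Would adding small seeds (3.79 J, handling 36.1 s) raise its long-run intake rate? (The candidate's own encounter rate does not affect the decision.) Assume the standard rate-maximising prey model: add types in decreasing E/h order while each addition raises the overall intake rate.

On large seeds alone, R = ΣλE/(1+Σλh) = 6.516/9.928 = 0.6563 J/s.
Profitability of small seeds: 3.79/36.1 = 0.105 J/s.
Since 0.105 < R, time spent handling small seeds is better spent searching.

No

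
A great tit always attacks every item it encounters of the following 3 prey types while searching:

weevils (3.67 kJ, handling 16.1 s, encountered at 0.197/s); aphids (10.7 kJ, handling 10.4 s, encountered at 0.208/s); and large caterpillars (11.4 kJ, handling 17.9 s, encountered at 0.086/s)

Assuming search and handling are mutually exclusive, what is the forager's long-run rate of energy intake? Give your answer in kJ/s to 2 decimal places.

R = Σλ_iE_i / (1 + Σλ_ih_i)
Numerator: 0.197×3.67 + 0.208×10.7 + 0.086×11.4 = 3.929
Denominator: 1 + 0.197×16.1 + 0.208×10.4 + 0.086×17.9 = 7.874
R = 3.929/7.874 = 0.499 kJ/s

0.50 kJ/s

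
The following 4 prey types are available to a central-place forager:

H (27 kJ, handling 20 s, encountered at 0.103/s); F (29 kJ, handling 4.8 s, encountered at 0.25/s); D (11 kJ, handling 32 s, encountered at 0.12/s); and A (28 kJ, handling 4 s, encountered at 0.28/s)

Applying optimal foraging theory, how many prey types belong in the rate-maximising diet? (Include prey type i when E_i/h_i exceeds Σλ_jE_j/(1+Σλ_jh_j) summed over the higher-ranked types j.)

Profitabilities (E/h, kJ/s): A 7, F 6.04, H 1.35, D 0.344. Add prey in this order while the next type's profitability exceeds the intake rate on those already taken.
Rate on top 1: 3.698. F: 6.04 > 3.698 → include.
Rate on top 2: 4.545. H: 1.35 < 4.545 → exclude; stop.
Optimal diet: A, F — 2 of 4 types.

2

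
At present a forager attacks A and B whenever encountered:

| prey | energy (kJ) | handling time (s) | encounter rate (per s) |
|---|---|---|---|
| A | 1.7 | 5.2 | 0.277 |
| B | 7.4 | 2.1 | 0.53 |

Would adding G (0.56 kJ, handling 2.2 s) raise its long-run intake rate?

No

Current rate: (0.277×1.7 + 0.53×7.4)/(1 + 0.277×5.2 + 0.53×2.1) = 1.236 kJ/s.
Profitability of G: 0.56/2.2 = 0.2545 kJ/s.
Since 0.2545 < R, time spent handling G is better spent searching.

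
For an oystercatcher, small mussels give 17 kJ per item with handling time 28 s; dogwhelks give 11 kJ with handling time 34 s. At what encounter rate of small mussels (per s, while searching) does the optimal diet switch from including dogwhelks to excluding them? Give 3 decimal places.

0.041 per s

The zero-one rule: include dogwhelks iff E₂/h₂ > λE₁/(1+λh₁). Equality gives the switch point.
λE₁h₂ = E₂ + λE₂h₁ ⇒ λ = E₂/(E₁h₂ − E₂h₁) = 11/(578 − 308) = 0.04074 per s.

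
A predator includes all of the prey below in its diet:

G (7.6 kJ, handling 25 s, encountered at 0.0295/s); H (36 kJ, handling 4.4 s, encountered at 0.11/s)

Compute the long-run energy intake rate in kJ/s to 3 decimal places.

1.884 kJ/s

R = Σλ_iE_i / (1 + Σλ_ih_i)
Numerator: 0.0295×7.6 + 0.11×36 = 4.184
Denominator: 1 + 0.0295×25 + 0.11×4.4 = 2.221
R = 4.184/2.221 = 1.884 kJ/s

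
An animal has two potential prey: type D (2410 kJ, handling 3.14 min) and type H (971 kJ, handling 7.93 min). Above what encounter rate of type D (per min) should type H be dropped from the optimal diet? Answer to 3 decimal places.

0.060 per min

At the threshold, the rate on type D alone equals the profitability of type H: λ·2410/(1 + λ·3.14) = 971/7.93 = 122.4.
Rearranging, λ(2410 − 122.4×3.14) = 122.4, so λ = 122.4/2026 = 0.06045 per min.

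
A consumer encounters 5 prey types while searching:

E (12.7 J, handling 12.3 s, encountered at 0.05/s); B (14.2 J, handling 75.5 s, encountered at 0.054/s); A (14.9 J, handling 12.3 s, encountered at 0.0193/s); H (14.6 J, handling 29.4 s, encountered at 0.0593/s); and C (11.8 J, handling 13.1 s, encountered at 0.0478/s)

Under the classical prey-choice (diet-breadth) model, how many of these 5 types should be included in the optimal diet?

3

Profitabilities (E/h, J/s): A 1.21, E 1.03, C 0.901, H 0.497, B 0.188. Add prey in this order while the next type's profitability exceeds the intake rate on those already taken.
Rate on top 1: 0.2324. E: 1.03 > 0.2324 → include.
Rate on top 2: 0.498. C: 0.901 > 0.498 → include.
Rate on top 3: 0.5998. H: 0.497 < 0.5998 → exclude; stop.
Optimal diet: A, E, C — 3 of 5 types.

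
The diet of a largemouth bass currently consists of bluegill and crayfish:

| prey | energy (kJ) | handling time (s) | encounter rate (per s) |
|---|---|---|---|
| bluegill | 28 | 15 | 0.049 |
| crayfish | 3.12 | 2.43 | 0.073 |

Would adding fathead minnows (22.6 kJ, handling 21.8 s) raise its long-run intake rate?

Yes

On bluegill and crayfish alone, R = ΣλE/(1+Σλh) = 1.6/1.912 = 0.8365 kJ/s.
fathead minnows: E/h = 22.6/21.8 = 1.037 kJ/s.
1.037 > 0.8365, so adding fathead minnows raises the average — include it.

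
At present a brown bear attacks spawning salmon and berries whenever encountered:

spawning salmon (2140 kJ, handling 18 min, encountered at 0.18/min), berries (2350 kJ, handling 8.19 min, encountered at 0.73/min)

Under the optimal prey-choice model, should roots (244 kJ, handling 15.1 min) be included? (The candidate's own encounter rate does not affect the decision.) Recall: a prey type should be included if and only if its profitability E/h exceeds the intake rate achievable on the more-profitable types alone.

No

On spawning salmon and berries alone, R = ΣλE/(1+Σλh) = 2101/10.22 = 205.6 kJ/min.
Profitability of roots: 244/15.1 = 16.16 kJ/min.
16.16 < 205.6, so adding roots would lower the average — exclude it.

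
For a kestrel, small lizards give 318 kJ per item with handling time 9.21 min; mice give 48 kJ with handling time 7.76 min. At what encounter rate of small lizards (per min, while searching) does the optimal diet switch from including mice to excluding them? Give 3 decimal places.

The zero-one rule: include mice iff E₂/h₂ > λE₁/(1+λh₁). Equality gives the switch point.
λE₁h₂ = E₂ + λE₂h₁ ⇒ λ = E₂/(E₁h₂ − E₂h₁) = 48/(2468 − 442.1) = 0.0237 per min.

0.024 per min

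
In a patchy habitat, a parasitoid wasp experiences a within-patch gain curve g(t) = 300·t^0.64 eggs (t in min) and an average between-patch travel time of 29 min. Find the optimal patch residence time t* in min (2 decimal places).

51.56 min

Optimal t* satisfies g'(t*) = g(t*)/(T + t*).
g'(t) = 0.64·300·t^-0.36. Setting 0.64·300·t^-0.36 = 300·t^0.64/(29+t) gives 0.64(29+t) = t, so 0.36·t = 0.64×29.
t* = 0.64×29/0.36 = 51.56 min.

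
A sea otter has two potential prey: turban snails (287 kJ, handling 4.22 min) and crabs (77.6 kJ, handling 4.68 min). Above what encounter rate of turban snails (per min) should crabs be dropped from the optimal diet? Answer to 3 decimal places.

Drop crabs once their profitability E₂/h₂ falls below the rate achievable on turban snails alone: E₂/h₂ = λE₁/(1 + λh₁).
Solve for λ: λE₁h₂ = E₂(1 + λh₁) → λ(E₁h₂ − E₂h₁) = E₂ → λ = E₂/(E₁h₂ − E₂h₁).
λ = 77.6/(287×4.68 − 77.6×4.22) = 77.6/1016 = 0.0764 per min.

0.076 per min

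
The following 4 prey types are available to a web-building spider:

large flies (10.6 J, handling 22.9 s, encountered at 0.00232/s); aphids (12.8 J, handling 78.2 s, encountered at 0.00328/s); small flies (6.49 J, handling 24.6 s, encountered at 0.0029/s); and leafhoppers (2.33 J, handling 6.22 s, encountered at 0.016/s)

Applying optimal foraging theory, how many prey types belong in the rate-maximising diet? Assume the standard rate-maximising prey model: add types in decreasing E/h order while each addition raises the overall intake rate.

4

Rank by E/h (J/s): large flies 0.463, leafhoppers 0.375, small flies 0.264, aphids 0.164. Include each in turn until the next type's E/h falls below the running intake rate.
Rate on top 1: 0.02335. leafhoppers: 0.375 > 0.02335 → include.
Rate on top 2: 0.05368. small flies: 0.264 > 0.05368 → include.
Rate on top 3: 0.06593. aphids: 0.164 > 0.06593 → include.
Optimal diet: large flies, leafhoppers, small flies, aphids — 4 of 4 types.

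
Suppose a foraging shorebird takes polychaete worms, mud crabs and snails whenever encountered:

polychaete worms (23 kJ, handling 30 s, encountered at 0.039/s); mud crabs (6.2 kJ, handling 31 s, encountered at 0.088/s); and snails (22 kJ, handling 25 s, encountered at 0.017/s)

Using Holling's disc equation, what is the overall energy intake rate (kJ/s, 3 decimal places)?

R = (0.039×23 + 0.088×6.2 + 0.017×22) / (1 + 0.039×30 + 0.088×31 + 0.017×25) = 1.817/5.323 = 0.3413 kJ/s.

0.341 kJ/s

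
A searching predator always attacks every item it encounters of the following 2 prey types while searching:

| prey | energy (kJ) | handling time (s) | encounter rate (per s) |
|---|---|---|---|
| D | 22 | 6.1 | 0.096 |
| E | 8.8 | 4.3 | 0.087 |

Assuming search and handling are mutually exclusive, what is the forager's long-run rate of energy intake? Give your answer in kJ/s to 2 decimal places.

R = (0.096×22 + 0.087×8.8) / (1 + 0.096×6.1 + 0.087×4.3) = 2.878/1.96 = 1.468 kJ/s.

1.47 kJ/s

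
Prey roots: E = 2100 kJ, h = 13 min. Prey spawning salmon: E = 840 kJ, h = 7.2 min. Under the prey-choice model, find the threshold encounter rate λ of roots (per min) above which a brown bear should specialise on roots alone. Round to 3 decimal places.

0.200 per min

At the threshold, the rate on roots alone equals the profitability of spawning salmon: λ·2100/(1 + λ·13) = 840/7.2 = 116.7.
Rearranging, λ(2100 − 116.7×13) = 116.7, so λ = 116.7/583.3 = 0.2 per min.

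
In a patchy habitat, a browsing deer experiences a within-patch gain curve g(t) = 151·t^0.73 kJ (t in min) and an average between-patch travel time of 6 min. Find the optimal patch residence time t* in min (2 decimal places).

16.22 min

By the marginal value theorem, leave when the instantaneous gain rate g'(t) equals the habitat-wide average g(t)/(T + t).
g'(t) = 0.73·151·t^-0.27. Setting 0.73·151·t^-0.27 = 151·t^0.73/(6+t) gives 0.73(6+t) = t, so 0.27·t = 0.73×6.
t* = 0.73×6/0.27 = 16.22 min.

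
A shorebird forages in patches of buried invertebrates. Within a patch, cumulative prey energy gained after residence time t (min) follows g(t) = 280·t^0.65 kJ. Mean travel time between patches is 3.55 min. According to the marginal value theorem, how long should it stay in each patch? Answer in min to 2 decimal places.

6.59 min

Maximise g(t)/(T+t): set derivative to zero → g'(t)(T+t) = g(t).
g'(t) = 0.65·280·t^-0.35. Setting 0.65·280·t^-0.35 = 280·t^0.65/(3.55+t) gives 0.65(3.55+t) = t, so 0.35·t = 0.65×3.55.
t* = 0.65×3.55/0.35 = 6.593 min.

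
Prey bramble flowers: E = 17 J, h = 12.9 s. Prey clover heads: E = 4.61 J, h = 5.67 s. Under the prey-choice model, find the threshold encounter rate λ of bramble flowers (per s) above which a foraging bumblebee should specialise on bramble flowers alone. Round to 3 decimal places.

0.125 per s

The zero-one rule: include clover heads iff E₂/h₂ > λE₁/(1+λh₁). Equality gives the switch point.
λE₁h₂ = E₂ + λE₂h₁ ⇒ λ = E₂/(E₁h₂ − E₂h₁) = 4.61/(96.39 − 59.47) = 0.1249 per s.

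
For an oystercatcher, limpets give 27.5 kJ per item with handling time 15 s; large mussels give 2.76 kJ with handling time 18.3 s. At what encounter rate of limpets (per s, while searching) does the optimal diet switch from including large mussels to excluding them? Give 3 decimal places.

The zero-one rule: include large mussels iff E₂/h₂ > λE₁/(1+λh₁). Equality gives the switch point.
λE₁h₂ = E₂ + λE₂h₁ ⇒ λ = E₂/(E₁h₂ − E₂h₁) = 2.76/(503.2 − 41.4) = 0.005976 per s.

0.006 per s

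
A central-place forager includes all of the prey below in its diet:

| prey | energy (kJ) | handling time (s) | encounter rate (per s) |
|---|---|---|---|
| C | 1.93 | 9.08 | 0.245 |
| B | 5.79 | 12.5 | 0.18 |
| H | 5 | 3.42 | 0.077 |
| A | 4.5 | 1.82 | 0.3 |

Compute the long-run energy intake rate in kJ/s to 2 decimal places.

R = (0.245×1.93 + 0.18×5.79 + 0.077×5 + 0.3×4.5) / (1 + 0.245×9.08 + 0.18×12.5 + 0.077×3.42 + 0.3×1.82) = 3.25/6.284 = 0.5172 kJ/s.

0.52 kJ/s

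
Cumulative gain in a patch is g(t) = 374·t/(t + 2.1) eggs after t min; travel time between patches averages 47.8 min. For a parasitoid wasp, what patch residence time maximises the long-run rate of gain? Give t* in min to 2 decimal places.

By the marginal value theorem, leave when the instantaneous gain rate g'(t) equals the habitat-wide average g(t)/(T + t).
g'(t) = 374·2.1/(t + 2.1)². Setting 374·2.1/(t+2.1)² = 374t/[(t+2.1)(47.8+t)] gives 2.1(47.8+t) = t(t+2.1), so t² = 2.1×47.8 = 100.4.
t* = √100.4 = 10.02 min.

10.02 min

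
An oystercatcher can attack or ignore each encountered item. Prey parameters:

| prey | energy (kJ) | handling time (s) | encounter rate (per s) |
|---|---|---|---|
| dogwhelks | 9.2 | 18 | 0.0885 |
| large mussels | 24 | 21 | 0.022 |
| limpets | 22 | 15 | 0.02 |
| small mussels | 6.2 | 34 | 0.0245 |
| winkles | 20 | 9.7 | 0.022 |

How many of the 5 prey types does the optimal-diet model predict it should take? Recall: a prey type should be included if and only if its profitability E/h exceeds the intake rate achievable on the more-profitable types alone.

3

E/h in descending order: winkles 2.06, limpets 1.47, large mussels 1.14, dogwhelks 0.511, small mussels 0.182 kJ/s. The optimal diet is the largest prefix of this list for which every included type satisfies E_i/h_i > R on the types above it.
Rate on top 1: 0.3626. limpets: 1.47 > 0.3626 → include.
Rate on top 2: 0.5815. large mussels: 1.14 > 0.5815 → include.
Rate on top 3: 0.7128. dogwhelks: 0.511 < 0.7128 → exclude; stop.
Optimal diet: winkles, limpets, large mussels — 3 of 5 types.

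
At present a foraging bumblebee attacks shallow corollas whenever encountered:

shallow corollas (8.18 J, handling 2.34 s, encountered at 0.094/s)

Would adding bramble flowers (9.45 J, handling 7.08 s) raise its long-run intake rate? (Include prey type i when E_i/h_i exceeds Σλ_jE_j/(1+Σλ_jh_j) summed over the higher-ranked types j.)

Current rate: (0.094×8.18)/(1 + 0.094×2.34) = 0.6303 J/s.
Profitability of bramble flowers: 9.45/7.08 = 1.335 J/s.
Since 1.335 > R, including bramble flowers increases the long-run rate.

Yes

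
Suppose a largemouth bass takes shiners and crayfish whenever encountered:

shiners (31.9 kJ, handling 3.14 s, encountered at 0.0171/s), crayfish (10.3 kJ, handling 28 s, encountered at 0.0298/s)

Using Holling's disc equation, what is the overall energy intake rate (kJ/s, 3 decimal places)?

0.451 kJ/s

R = Σλ_iE_i / (1 + Σλ_ih_i)
Numerator: 0.0171×31.9 + 0.0298×10.3 = 0.8524
Denominator: 1 + 0.0171×3.14 + 0.0298×28 = 1.888
R = 0.8524/1.888 = 0.4515 kJ/s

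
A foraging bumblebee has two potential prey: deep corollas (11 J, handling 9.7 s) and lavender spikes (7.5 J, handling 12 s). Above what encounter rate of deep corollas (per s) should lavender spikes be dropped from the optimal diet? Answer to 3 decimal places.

The zero-one rule: include lavender spikes iff E₂/h₂ > λE₁/(1+λh₁). Equality gives the switch point.
λE₁h₂ = E₂ + λE₂h₁ ⇒ λ = E₂/(E₁h₂ − E₂h₁) = 7.5/(132 − 72.75) = 0.1266 per s.

0.127 per s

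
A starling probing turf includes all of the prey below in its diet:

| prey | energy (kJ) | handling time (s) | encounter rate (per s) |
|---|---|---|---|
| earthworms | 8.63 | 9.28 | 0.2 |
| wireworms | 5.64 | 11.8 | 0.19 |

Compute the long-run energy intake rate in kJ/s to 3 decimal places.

0.549 kJ/s

R = (0.2×8.63 + 0.19×5.64) / (1 + 0.2×9.28 + 0.19×11.8) = 2.798/5.098 = 0.5488 kJ/s.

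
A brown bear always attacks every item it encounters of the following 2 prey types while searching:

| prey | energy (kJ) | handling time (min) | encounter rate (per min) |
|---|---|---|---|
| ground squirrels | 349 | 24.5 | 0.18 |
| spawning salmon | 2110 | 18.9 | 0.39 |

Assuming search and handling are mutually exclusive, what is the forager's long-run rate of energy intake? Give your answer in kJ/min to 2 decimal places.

69.30 kJ/min

R = (0.18×349 + 0.39×2110) / (1 + 0.18×24.5 + 0.39×18.9) = 885.7/12.78 = 69.3 kJ/min.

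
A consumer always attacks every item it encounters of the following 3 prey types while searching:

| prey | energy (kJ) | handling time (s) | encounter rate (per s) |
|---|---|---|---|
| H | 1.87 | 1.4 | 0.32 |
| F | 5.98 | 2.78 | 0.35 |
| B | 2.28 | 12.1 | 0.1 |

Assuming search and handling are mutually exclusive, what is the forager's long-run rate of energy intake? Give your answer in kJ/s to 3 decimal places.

0.804 kJ/s

R = Σλ_iE_i / (1 + Σλ_ih_i)
Numerator: 0.32×1.87 + 0.35×5.98 + 0.1×2.28 = 2.919
Denominator: 1 + 0.32×1.4 + 0.35×2.78 + 0.1×12.1 = 3.631
R = 2.919/3.631 = 0.804 kJ/s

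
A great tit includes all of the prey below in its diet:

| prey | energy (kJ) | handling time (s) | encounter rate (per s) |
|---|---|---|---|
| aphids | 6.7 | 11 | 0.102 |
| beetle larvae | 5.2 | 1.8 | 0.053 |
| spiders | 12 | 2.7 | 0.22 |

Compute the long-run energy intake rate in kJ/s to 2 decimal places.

1.28 kJ/s

R = Σλ_iE_i / (1 + Σλ_ih_i)
Numerator: 0.102×6.7 + 0.053×5.2 + 0.22×12 = 3.599
Denominator: 1 + 0.102×11 + 0.053×1.8 + 0.22×2.7 = 2.811
R = 3.599/2.811 = 1.28 kJ/s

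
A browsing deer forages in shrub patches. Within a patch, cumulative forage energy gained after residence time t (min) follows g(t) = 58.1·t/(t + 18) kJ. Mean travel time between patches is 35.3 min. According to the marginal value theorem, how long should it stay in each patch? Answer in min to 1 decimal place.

Optimal t* satisfies g'(t*) = g(t*)/(T + t*).
g'(t) = 58.1·18/(t + 18)². Setting 58.1·18/(t+18)² = 58.1t/[(t+18)(35.3+t)] gives 18(35.3+t) = t(t+18), so t² = 18×35.3 = 635.4.
t* = √635.4 = 25.21 min.

25.2 min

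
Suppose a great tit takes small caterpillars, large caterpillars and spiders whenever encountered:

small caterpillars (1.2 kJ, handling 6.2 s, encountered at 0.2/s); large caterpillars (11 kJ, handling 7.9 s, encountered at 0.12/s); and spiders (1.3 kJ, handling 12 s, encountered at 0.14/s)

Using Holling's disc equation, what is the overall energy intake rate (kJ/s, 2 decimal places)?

0.36 kJ/s

Energy encountered per unit search time: 0.2×1.2 + 0.12×11 + 0.14×1.3 = 1.742 kJ/s.
Handling time per unit search time: 0.2×6.2 + 0.12×7.9 + 0.14×12 = 3.868.
Rate = 1.742/(1 + 3.868) = 0.3578 kJ/s.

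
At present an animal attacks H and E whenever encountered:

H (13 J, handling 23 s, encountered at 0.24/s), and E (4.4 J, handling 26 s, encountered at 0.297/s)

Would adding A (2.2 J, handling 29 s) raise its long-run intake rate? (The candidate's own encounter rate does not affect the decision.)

On H and E alone, R = ΣλE/(1+Σλh) = 4.427/14.24 = 0.3108 J/s.
Profitability of A: 2.2/29 = 0.07586 J/s.
Since 0.07586 < R, time spent handling A is better spent searching.

No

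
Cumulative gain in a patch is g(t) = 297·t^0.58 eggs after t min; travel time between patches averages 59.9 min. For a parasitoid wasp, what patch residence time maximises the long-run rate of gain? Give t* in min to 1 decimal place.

By the marginal value theorem, leave when the instantaneous gain rate g'(t) equals the habitat-wide average g(t)/(T + t).
g'(t) = 0.58·297·t^-0.42. Setting 0.58·297·t^-0.42 = 297·t^0.58/(59.9+t) gives 0.58(59.9+t) = t, so 0.42·t = 0.58×59.9.
t* = 0.58×59.9/0.42 = 82.72 min.

82.7 min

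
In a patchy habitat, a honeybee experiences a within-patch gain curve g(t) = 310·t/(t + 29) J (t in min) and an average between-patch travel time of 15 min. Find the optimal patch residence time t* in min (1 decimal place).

Maximise g(t)/(T+t): set derivative to zero → g'(t)(T+t) = g(t).
g'(t) = 310·29/(t + 29)². Setting 310·29/(t+29)² = 310t/[(t+29)(15+t)] gives 29(15+t) = t(t+29), so t² = 29×15 = 435.
t* = √435 = 20.86 min.

20.9 min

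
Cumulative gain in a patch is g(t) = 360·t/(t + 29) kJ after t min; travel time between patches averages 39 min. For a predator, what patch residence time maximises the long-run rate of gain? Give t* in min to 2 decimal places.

33.63 min

By the marginal value theorem, leave when the instantaneous gain rate g'(t) equals the habitat-wide average g(t)/(T + t).
g'(t) = 360·29/(t + 29)². Setting 360·29/(t+29)² = 360t/[(t+29)(39+t)] gives 29(39+t) = t(t+29), so t² = 29×39 = 1131.
t* = √1131 = 33.63 min.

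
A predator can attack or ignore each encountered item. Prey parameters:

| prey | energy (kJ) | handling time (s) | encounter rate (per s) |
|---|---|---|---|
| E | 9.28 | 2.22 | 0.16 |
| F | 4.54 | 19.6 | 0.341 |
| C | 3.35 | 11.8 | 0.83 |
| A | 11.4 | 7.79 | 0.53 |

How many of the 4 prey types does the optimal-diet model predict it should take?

Rank by E/h (kJ/s): E 4.18, A 1.46, C 0.284, F 0.232. Include each in turn until the next type's E/h falls below the running intake rate.
Rate on top 1: 1.096. A: 1.46 > 1.096 → include.
Rate on top 2: 1.373. C: 0.284 < 1.373 → exclude; stop.
Optimal diet: E, A — 2 of 4 types.

2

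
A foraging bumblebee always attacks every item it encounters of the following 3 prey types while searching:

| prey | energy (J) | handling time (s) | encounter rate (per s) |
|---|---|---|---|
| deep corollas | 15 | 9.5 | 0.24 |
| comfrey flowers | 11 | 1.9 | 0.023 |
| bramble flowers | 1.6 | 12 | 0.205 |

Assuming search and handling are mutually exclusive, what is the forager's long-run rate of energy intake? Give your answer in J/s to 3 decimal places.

0.723 J/s

R = Σλ_iE_i / (1 + Σλ_ih_i)
Numerator: 0.24×15 + 0.023×11 + 0.205×1.6 = 4.181
Denominator: 1 + 0.24×9.5 + 0.023×1.9 + 0.205×12 = 5.784
R = 4.181/5.784 = 0.7229 J/s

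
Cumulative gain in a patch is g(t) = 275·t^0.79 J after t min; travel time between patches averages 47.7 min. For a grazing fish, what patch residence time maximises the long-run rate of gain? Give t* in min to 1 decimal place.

Optimal t* satisfies g'(t*) = g(t*)/(T + t*).
g'(t) = 0.79·275·t^-0.21. Setting 0.79·275·t^-0.21 = 275·t^0.79/(47.7+t) gives 0.79(47.7+t) = t, so 0.21·t = 0.79×47.7.
t* = 0.79×47.7/0.21 = 179.4 min.

179.4 min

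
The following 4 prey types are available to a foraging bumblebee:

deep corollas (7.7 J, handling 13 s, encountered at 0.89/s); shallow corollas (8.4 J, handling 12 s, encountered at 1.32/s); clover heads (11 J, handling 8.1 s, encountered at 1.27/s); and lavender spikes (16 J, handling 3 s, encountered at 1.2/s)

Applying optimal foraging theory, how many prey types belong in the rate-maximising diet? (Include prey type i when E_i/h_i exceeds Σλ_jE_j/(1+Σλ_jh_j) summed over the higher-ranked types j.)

E/h in descending order: lavender spikes 5.33, clover heads 1.36, shallow corollas 0.7, deep corollas 0.592 J/s. The optimal diet is the largest prefix of this list for which every included type satisfies E_i/h_i > R on the types above it.
Rate on top 1: 4.174. clover heads: 1.36 < 4.174 → exclude; stop.
Optimal diet: lavender spikes — 1 of 4 types.

1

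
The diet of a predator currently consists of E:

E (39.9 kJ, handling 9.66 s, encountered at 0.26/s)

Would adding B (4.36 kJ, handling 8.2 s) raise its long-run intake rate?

No

Current rate: (0.26×39.9)/(1 + 0.26×9.66) = 2.954 kJ/s.
Profitability of B: 4.36/8.2 = 0.5317 kJ/s.
0.5317 < 2.954, so adding B would lower the average — exclude it.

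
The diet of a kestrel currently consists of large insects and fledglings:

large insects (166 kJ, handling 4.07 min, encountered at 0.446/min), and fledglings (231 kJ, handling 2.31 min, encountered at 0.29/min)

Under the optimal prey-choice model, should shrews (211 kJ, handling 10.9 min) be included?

No

Intake rate on the current diet: R = (0.446×166 + 0.29×231) / (1 + 0.446×4.07 + 0.29×2.31) = 141/3.485 = 40.47 kJ/min.
Profitability of shrews: 211/10.9 = 19.36 kJ/min.
Since 19.36 < R, time spent handling shrews is better spent searching.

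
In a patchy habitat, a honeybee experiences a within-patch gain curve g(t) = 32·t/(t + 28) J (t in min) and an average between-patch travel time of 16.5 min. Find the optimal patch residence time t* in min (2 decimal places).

By the marginal value theorem, leave when the instantaneous gain rate g'(t) equals the habitat-wide average g(t)/(T + t).
g'(t) = 32·28/(t + 28)². Setting 32·28/(t+28)² = 32t/[(t+28)(16.5+t)] gives 28(16.5+t) = t(t+28), so t² = 28×16.5 = 462.
t* = √462 = 21.49 min.

21.49 min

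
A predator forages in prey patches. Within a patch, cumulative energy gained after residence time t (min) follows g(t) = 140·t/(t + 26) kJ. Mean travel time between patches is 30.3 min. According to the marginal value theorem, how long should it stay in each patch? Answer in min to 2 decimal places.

28.07 min

Optimal t* satisfies g'(t*) = g(t*)/(T + t*).
g'(t) = 140·26/(t + 26)². Setting 140·26/(t+26)² = 140t/[(t+26)(30.3+t)] gives 26(30.3+t) = t(t+26), so t² = 26×30.3 = 787.8.
t* = √787.8 = 28.07 min.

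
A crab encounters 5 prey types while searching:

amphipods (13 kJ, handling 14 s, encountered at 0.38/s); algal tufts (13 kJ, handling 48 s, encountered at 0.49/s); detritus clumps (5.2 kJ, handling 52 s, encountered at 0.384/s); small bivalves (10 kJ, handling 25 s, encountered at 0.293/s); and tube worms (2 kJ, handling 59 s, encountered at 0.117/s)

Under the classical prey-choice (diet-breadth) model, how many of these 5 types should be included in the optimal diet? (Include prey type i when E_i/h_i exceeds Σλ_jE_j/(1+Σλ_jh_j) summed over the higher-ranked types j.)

E/h in descending order: amphipods 0.929, small bivalves 0.4, algal tufts 0.271, detritus clumps 0.1, tube worms 0.0339 kJ/s. The optimal diet is the largest prefix of this list for which every included type satisfies E_i/h_i > R on the types above it.
Rate on top 1: 0.7816. small bivalves: 0.4 < 0.7816 → exclude; stop.
Optimal diet: amphipods — 1 of 5 types.

1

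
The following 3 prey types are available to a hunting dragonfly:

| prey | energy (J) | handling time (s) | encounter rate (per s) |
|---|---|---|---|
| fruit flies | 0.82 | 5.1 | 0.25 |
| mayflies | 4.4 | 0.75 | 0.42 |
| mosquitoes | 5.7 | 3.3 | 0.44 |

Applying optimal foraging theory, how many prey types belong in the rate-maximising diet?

2

E/h in descending order: mayflies 5.87, mosquitoes 1.73, fruit flies 0.161 J/s. The optimal diet is the largest prefix of this list for which every included type satisfies E_i/h_i > R on the types above it.
Rate on top 1: 1.405. mosquitoes: 1.73 > 1.405 → include.
Rate on top 2: 1.574. fruit flies: 0.161 < 1.574 → exclude; stop.
Optimal diet: mayflies, mosquitoes — 2 of 3 types.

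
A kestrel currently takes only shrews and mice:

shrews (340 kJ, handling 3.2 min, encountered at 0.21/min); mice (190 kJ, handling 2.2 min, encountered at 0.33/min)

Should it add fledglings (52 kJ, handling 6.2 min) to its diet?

On shrews and mice alone, R = ΣλE/(1+Σλh) = 134.1/2.398 = 55.92 kJ/min.
Profitability of fledglings: 52/6.2 = 8.387 kJ/min.
Since 8.387 < R, time spent handling fledglings is better spent searching.

No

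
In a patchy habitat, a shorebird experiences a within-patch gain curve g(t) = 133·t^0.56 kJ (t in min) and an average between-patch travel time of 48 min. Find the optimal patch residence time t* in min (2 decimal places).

61.09 min

Maximise g(t)/(T+t): set derivative to zero → g'(t)(T+t) = g(t).
g'(t) = 0.56·133·t^-0.44. Setting 0.56·133·t^-0.44 = 133·t^0.56/(48+t) gives 0.56(48+t) = t, so 0.44·t = 0.56×48.
t* = 0.56×48/0.44 = 61.09 min.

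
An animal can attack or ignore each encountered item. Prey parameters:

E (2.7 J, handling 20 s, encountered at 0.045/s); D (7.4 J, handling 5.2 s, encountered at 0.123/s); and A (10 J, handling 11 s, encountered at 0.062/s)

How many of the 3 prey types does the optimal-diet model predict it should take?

2

Rank by E/h (J/s): D 1.42, A 0.909, E 0.135. Include each in turn until the next type's E/h falls below the running intake rate.
Rate on top 1: 0.5551. A: 0.909 > 0.5551 → include.
Rate on top 2: 0.6591. E: 0.135 < 0.6591 → exclude; stop.
Optimal diet: D, A — 2 of 3 types.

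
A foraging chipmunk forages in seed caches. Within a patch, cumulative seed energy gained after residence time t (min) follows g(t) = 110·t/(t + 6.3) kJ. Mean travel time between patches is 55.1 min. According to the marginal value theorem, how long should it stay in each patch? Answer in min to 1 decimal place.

18.6 min

Optimal t* satisfies g'(t*) = g(t*)/(T + t*).
g'(t) = 110·6.3/(t + 6.3)². Setting 110·6.3/(t+6.3)² = 110t/[(t+6.3)(55.1+t)] gives 6.3(55.1+t) = t(t+6.3), so t² = 6.3×55.1 = 347.1.
t* = √347.1 = 18.63 min.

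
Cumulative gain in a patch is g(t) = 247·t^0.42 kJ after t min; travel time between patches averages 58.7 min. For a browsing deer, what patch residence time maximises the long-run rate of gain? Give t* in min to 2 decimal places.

42.51 min

By the marginal value theorem, leave when the instantaneous gain rate g'(t) equals the habitat-wide average g(t)/(T + t).
g'(t) = 0.42·247·t^-0.58. Setting 0.42·247·t^-0.58 = 247·t^0.42/(58.7+t) gives 0.42(58.7+t) = t, so 0.58·t = 0.42×58.7.
t* = 0.42×58.7/0.58 = 42.51 min.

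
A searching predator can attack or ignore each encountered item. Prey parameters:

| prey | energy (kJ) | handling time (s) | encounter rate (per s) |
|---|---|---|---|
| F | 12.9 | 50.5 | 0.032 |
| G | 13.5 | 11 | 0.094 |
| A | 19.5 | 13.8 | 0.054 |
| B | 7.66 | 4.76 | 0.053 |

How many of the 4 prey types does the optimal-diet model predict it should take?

E/h in descending order: B 1.61, A 1.41, G 1.23, F 0.255 kJ/s. The optimal diet is the largest prefix of this list for which every included type satisfies E_i/h_i > R on the types above it.
Rate on top 1: 0.3242. A: 1.41 > 0.3242 → include.
Rate on top 2: 0.7304. G: 1.23 > 0.7304 → include.
Rate on top 3: 0.8999. F: 0.255 < 0.8999 → exclude; stop.
Optimal diet: B, A, G — 3 of 4 types.

3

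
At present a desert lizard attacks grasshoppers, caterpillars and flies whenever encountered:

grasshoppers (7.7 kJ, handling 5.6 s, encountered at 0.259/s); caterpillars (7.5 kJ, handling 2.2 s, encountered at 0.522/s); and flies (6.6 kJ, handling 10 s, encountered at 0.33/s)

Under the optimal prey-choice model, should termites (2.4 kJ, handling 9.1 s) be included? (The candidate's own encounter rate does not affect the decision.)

On grasshoppers, caterpillars and flies alone, R = ΣλE/(1+Σλh) = 8.087/6.899 = 1.172 kJ/s.
termites: E/h = 2.4/9.1 = 0.2637 kJ/s.
Since 0.2637 < R, time spent handling termites is better spent searching.

No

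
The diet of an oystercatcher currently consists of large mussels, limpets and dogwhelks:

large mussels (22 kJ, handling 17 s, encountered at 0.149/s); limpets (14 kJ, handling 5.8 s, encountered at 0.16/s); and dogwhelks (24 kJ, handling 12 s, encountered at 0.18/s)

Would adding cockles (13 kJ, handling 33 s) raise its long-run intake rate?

No

Intake rate on the current diet: R = (0.149×22 + 0.16×14 + 0.18×24) / (1 + 0.149×17 + 0.16×5.8 + 0.18×12) = 9.838/6.621 = 1.486 kJ/s.
cockles: E/h = 13/33 = 0.3939 kJ/s.
0.3939 < 1.486, so adding cockles would lower the average — exclude it.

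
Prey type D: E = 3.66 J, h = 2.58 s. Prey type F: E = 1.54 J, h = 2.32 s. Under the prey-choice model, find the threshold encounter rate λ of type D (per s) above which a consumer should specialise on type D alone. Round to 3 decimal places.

Drop type F once their profitability E₂/h₂ falls below the rate achievable on type D alone: E₂/h₂ = λE₁/(1 + λh₁).
Solve for λ: λE₁h₂ = E₂(1 + λh₁) → λ(E₁h₂ − E₂h₁) = E₂ → λ = E₂/(E₁h₂ − E₂h₁).
λ = 1.54/(3.66×2.32 − 1.54×2.58) = 1.54/4.518 = 0.3409 per s.

0.341 per s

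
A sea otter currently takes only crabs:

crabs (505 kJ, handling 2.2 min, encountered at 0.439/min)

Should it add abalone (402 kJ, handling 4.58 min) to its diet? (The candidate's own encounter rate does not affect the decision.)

No

On crabs alone, R = ΣλE/(1+Σλh) = 221.7/1.966 = 112.8 kJ/min.
Profitability of abalone: 402/4.58 = 87.77 kJ/min.
Since 87.77 < R, time spent handling abalone is better spent searching.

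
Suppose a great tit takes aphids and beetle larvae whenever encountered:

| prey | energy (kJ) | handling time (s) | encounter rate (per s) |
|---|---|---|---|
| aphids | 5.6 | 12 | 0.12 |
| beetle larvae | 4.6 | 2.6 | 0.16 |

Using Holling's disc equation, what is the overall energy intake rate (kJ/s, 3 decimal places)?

R = (0.12×5.6 + 0.16×4.6) / (1 + 0.12×12 + 0.16×2.6) = 1.408/2.856 = 0.493 kJ/s.

0.493 kJ/s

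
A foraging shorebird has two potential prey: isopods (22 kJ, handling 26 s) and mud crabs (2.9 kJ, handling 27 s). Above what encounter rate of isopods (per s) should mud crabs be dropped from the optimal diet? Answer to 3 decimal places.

At the threshold, the rate on isopods alone equals the profitability of mud crabs: λ·22/(1 + λ·26) = 2.9/27 = 0.1074.
Rearranging, λ(22 − 0.1074×26) = 0.1074, so λ = 0.1074/19.21 = 0.005592 per s.

0.006 per s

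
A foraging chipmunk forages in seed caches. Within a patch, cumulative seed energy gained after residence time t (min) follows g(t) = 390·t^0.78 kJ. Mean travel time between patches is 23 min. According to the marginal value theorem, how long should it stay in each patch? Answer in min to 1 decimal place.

By the marginal value theorem, leave when the instantaneous gain rate g'(t) equals the habitat-wide average g(t)/(T + t).
g'(t) = 0.78·390·t^-0.22. Setting 0.78·390·t^-0.22 = 390·t^0.78/(23+t) gives 0.78(23+t) = t, so 0.22·t = 0.78×23.
t* = 0.78×23/0.22 = 81.55 min.

81.5 min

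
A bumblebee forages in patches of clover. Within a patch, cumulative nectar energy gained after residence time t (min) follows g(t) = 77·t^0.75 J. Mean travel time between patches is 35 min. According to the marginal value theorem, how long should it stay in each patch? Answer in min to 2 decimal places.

Optimal t* satisfies g'(t*) = g(t*)/(T + t*).
g'(t) = 0.75·77·t^-0.25. Setting 0.75·77·t^-0.25 = 77·t^0.75/(35+t) gives 0.75(35+t) = t, so 0.25·t = 0.75×35.
t* = 0.75×35/0.25 = 105 min.

105.00 min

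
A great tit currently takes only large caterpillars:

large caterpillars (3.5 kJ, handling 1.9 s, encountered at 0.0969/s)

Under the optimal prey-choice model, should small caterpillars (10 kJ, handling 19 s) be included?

Yes

Intake rate on the current diet: R = (0.0969×3.5) / (1 + 0.0969×1.9) = 0.3392/1.184 = 0.2864 kJ/s.
small caterpillars: E/h = 10/19 = 0.5263 kJ/s.
Since 0.5263 > R, including small caterpillars increases the long-run rate.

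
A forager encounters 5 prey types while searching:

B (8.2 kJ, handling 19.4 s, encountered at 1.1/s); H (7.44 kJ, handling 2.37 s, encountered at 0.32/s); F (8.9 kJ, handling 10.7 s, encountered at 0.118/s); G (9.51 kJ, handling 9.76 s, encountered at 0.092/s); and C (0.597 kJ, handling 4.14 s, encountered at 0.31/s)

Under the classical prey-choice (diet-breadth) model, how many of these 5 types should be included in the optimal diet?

1

Profitabilities (E/h, kJ/s): H 3.14, G 0.974, F 0.832, B 0.423, C 0.144. Add prey in this order while the next type's profitability exceeds the intake rate on those already taken.
Rate on top 1: 1.354. G: 0.974 < 1.354 → exclude; stop.
Optimal diet: H — 1 of 5 types.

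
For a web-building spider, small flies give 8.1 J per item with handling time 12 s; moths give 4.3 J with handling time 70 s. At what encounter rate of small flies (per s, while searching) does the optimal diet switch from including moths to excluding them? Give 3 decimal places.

0.008 per s

The zero-one rule: include moths iff E₂/h₂ > λE₁/(1+λh₁). Equality gives the switch point.
λE₁h₂ = E₂ + λE₂h₁ ⇒ λ = E₂/(E₁h₂ − E₂h₁) = 4.3/(567 − 51.6) = 0.008343 per s.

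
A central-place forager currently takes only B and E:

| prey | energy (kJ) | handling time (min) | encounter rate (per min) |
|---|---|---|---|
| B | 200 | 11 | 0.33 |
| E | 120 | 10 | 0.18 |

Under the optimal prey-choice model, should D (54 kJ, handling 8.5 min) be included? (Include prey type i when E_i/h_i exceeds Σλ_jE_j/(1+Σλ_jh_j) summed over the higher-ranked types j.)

Intake rate on the current diet: R = (0.33×200 + 0.18×120) / (1 + 0.33×11 + 0.18×10) = 87.6/6.43 = 13.62 kJ/min.
Profitability of D: 54/8.5 = 6.353 kJ/min.
Since 6.353 < R, time spent handling D is better spent searching.

No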